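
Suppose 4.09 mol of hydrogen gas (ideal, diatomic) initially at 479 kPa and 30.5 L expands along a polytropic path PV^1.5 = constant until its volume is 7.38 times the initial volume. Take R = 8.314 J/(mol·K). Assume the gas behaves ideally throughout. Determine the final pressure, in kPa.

23.9 kPa

T₁ = P₁V₁/(nR) = 479×30.5/(4.09×8.314) = 430 K.
Polytropic n=1.5: T₂ = T₁(V₁/V₂)^(n−1) = 430×(0.136)^0.50 = 158 K; P₂ = P₁(V₁/V₂)^n = 23.9 kPa.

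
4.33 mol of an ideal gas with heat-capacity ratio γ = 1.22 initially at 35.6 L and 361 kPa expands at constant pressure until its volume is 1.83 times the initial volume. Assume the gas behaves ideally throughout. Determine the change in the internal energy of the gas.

48500 J

T₁ = P₁V₁/(nR) = 361×35.6/(4.33×8.314) = 357 K.
Isobaric: P stays 361 kPa; V/T = const ⇒ T₂ = 653 K, V₂ = 65.1 L.
For an ideal gas ΔU = nCvΔT with Cv = R/(γ−1) = 37.8 J/(mol·K).
ΔU = 4.33×37.8×(653−357) = 48500 J.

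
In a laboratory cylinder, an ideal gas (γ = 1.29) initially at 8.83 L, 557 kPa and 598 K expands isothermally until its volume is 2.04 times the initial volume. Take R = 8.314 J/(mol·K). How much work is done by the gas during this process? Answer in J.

3510 J

n = P₁V₁/(RT₁) = 557×8.83/(8.314×598) = 0.989 mol.
Isothermal: T stays 598 K; PV = const ⇒ V₂ = 18.0 L, P₂ = 273 kPa.
W = nRT ln(V₂/V₁) = 0.989×8.314×598×ln(2.04) = 3510 J.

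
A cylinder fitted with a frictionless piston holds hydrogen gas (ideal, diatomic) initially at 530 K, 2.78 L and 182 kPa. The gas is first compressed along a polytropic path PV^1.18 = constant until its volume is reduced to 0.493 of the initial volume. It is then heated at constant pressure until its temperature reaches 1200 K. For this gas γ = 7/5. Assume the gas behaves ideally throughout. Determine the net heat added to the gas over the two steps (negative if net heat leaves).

1790 J

n = P₁V₁/(RT₁) = 182×2.78/(8.314×530) = 0.115 mol.
Step 1 — Polytropic n=1.18: T₂ = T₁(V₁/V₂)^(n−1) = 530×(2.03)^0.18 = 602 K; P₂ = P₁(V₁/V₂)^n = 419 kPa.
W = (P₁V₁−P₂V₂)/(n−1) = (182×2.78−419×1.37)/0.18 = -382 J.
ΔU = nCvΔT = 0.115×20.8×(602−530) = 172 J.
Q = ΔU + W = -210 J.
State after step 1: P = 419 kPa, V = 1.37 L, T = 602 K.
Step 2 — Isobaric: P stays 419 kPa; V/T = const ⇒ T₂ = 1200 K, V₂ = 2.73 L.
W = PΔV = 419×(2.73−1.37) kPa·L = 571 J.
ΔU = nCvΔT = 0.115×20.8×(1200−602) = 1430 J.
Q = ΔU + W = nCpΔT = 2000 J.
Net over both steps: W = 189 J, Q = 1790 J, ΔU = 1600 J.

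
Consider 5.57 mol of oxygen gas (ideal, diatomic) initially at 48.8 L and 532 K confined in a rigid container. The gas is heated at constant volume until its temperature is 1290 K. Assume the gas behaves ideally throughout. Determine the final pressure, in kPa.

P₁ = nRT₁/V₁ = 5.57×8.314×532/48.8 = 505 kPa.
Isochoric: V stays 48.8 L; P/T = const ⇒ T₂ = 1290 K, P₂ = 1220 kPa.

1220 kPa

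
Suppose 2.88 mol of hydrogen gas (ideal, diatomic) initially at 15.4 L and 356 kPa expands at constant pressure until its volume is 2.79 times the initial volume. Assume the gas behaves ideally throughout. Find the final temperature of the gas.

T₁ = P₁V₁/(nR) = 356×15.4/(2.88×8.314) = 229 K.
Isobaric: P stays 356 kPa; V/T = const ⇒ T₂ = 639 K, V₂ = 43.0 L.

639 K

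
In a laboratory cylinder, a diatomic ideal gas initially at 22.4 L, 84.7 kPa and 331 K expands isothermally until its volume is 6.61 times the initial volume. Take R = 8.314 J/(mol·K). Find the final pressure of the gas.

Isothermal: T stays 331 K; PV = const ⇒ V₂ = 148 L, P₂ = 12.8 kPa.

12.8 kPa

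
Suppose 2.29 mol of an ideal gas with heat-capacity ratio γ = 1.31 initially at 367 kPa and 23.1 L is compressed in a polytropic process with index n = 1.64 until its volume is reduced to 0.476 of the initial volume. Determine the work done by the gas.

-8060 J

T₁ = P₁V₁/(nR) = 367×23.1/(2.29×8.314) = 445 K.
Polytropic n=1.64: T₂ = T₁(V₁/V₂)^(n−1) = 445×(2.10)^0.64 = 716 K; P₂ = P₁(V₁/V₂)^n = 1240 kPa.
W = (P₁V₁−P₂V₂)/(n−1) = (367×23.1−1240×11.0)/0.64 = -8060 J.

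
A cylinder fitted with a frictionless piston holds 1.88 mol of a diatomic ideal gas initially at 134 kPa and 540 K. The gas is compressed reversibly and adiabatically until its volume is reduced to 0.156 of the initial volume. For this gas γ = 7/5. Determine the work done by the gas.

-23300 J

V₁ = nRT₁/P₁ = 1.88×8.314×540/134 = 63.0 L.
Adiabatic: TV^(γ−1) = const ⇒ T₂ = 540×(6.41)^0.400 = 1140 K; PV^γ = const ⇒ P₂ = 1810 kPa.
ΔU = nCvΔT = 1.88×20.8×(1140−540) = 23300 J.
Q = 0 for an adiabatic process, so W = −ΔU = -23300 J.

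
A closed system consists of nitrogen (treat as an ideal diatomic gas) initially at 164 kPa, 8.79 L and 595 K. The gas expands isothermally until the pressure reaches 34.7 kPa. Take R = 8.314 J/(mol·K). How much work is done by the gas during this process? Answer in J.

n = P₁V₁/(RT₁) = 164×8.79/(8.314×595) = 0.291 mol.
Isothermal: T stays 595 K; PV = const ⇒ V₂ = 41.5 L, P₂ = 34.7 kPa.
W = nRT ln(V₂/V₁) = 0.291×8.314×595×ln(4.73) = 2240 J.

2240 J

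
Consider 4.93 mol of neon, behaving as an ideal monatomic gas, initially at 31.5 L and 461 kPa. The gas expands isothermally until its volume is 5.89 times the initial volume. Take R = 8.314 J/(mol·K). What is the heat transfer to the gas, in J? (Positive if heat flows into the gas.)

T₁ = P₁V₁/(nR) = 461×31.5/(4.93×8.314) = 354 K.
Isothermal: T stays 354 K; PV = const ⇒ V₂ = 186 L, P₂ = 78.3 kPa.
ΔU = 0 (ideal gas, T constant).
W = nRT ln(V₂/V₁) = 4.93×8.314×354×ln(5.89) = 25800 J.
Q = ΔU + W = 25800 J.

25800 J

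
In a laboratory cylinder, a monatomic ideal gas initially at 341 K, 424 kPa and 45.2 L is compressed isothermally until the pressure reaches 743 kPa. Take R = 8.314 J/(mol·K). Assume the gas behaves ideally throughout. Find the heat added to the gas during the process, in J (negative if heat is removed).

n = P₁V₁/(RT₁) = 424×45.2/(8.314×341) = 6.76 mol.
Isothermal: T stays 341 K; PV = const ⇒ V₂ = 25.8 L, P₂ = 743 kPa.
ΔU = 0 (ideal gas, T constant).
W = nRT ln(V₂/V₁) = 6.76×8.314×341×ln(0.571) = -10800 J.
Q = ΔU + W = -10800 J.

-10800 J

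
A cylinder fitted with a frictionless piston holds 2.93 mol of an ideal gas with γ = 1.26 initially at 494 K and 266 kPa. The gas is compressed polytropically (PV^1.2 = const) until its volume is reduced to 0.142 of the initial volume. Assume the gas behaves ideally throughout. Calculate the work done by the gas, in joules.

-28700 J

V₁ = nRT₁/P₁ = 2.93×8.314×494/266 = 45.2 L.
Polytropic n=1.2: T₂ = T₁(V₁/V₂)^(n−1) = 494×(7.04)^0.20 = 730 K; P₂ = P₁(V₁/V₂)^n = 2770 kPa.
W = (P₁V₁−P₂V₂)/(n−1) = (266×45.2−2770×6.42)/0.20 = -28700 J.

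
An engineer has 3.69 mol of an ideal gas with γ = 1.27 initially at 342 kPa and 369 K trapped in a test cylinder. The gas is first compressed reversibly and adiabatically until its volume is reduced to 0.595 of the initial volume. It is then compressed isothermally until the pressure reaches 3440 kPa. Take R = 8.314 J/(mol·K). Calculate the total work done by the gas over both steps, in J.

V₁ = nRT₁/P₁ = 3.69×8.314×369/342 = 33.1 L.
Step 1 — Adiabatic: TV^(γ−1) = const ⇒ T₂ = 369×(1.68)^0.270 = 425 K; PV^γ = const ⇒ P₂ = 661 kPa.
ΔU = nCvΔT = 3.69×30.8×(425−369) = 6310 J.
Q = 0 for an adiabatic process, so W = −ΔU = -6310 J.
State after step 1: P = 661 kPa, V = 19.7 L, T = 425 K.
Step 2 — Isothermal: T stays 425 K; PV = const ⇒ V₂ = 3.79 L, P₂ = 3440 kPa.
ΔU = 0 (ideal gas, T constant).
W = nRT ln(V₂/V₁) = 3.69×8.314×425×ln(0.192) = -21500 J.
Q = ΔU + W = -21500 J.
Net over both steps: W = -27800 J, Q = -21500 J, ΔU = 6310 J.

-27800 J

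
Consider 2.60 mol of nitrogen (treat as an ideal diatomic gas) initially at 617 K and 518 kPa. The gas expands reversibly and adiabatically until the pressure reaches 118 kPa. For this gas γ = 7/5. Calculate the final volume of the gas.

V₁ = nRT₁/P₁ = 2.60×8.314×617/518 = 25.7 L.
Adiabatic: T₂/T₁ = (P₂/P₁)^((γ−1)/γ) ⇒ T₂ = 617×(0.228)^0.286 = 404 K; V₂ = 74.1 L.

74.1 L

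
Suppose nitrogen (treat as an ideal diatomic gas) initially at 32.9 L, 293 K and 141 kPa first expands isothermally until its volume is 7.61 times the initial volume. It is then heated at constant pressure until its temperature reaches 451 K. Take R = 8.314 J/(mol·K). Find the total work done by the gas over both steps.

11900 J

n = P₁V₁/(RT₁) = 141×32.9/(8.314×293) = 1.90 mol.
Step 1 — Isothermal: T stays 293 K; PV = const ⇒ V₂ = 250 L, P₂ = 18.5 kPa.
ΔU = 0 (ideal gas, T constant).
W = nRT ln(V₂/V₁) = 1.90×8.314×293×ln(7.61) = 9410 J.
Q = ΔU + W = 9410 J.
State after step 1: P = 18.5 kPa, V = 250 L, T = 293 K.
Step 2 — Isobaric: P stays 18.5 kPa; V/T = const ⇒ T₂ = 451 K, V₂ = 385 L.
W = PΔV = 18.5×(385−250) kPa·L = 2500 J.
ΔU = nCvΔT = 1.90×20.8×(451−293) = 6250 J.
Q = ΔU + W = nCpΔT = 8760 J.
Net over both steps: W = 11900 J, Q = 18200 J, ΔU = 6250 J.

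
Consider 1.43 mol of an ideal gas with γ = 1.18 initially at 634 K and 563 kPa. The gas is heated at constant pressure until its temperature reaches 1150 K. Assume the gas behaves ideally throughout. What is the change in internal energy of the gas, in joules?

V₁ = nRT₁/P₁ = 1.43×8.314×634/563 = 13.4 L.
Isobaric: P stays 563 kPa; V/T = const ⇒ T₂ = 1150 K, V₂ = 24.3 L.
For an ideal gas ΔU = nCvΔT with Cv = R/(γ−1) = 46.2 J/(mol·K).
ΔU = 1.43×46.2×(1150−634) = 34100 J.

34100 J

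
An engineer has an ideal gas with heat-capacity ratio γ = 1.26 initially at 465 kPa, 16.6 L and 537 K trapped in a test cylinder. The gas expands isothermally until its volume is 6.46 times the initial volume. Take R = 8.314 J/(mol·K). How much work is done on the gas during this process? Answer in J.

-14400 J

n = P₁V₁/(RT₁) = 465×16.6/(8.314×537) = 1.73 mol.
Isothermal: T stays 537 K; PV = const ⇒ V₂ = 107 L, P₂ = 72.0 kPa.
W = nRT ln(V₂/V₁) = 1.73×8.314×537×ln(6.46) = 14400 J.
Work done on the gas = −W_by = -14400 J.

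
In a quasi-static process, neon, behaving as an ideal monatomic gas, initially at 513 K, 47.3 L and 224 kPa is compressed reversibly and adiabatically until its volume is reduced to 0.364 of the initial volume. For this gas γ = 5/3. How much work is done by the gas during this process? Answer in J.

n = P₁V₁/(RT₁) = 224×47.3/(8.314×513) = 2.48 mol.
Adiabatic: TV^(γ−1) = const ⇒ T₂ = 513×(2.75)^0.667 = 1010 K; PV^γ = const ⇒ P₂ = 1210 kPa.
ΔU = nCvΔT = 2.48×12.5×(1010−513) = 15300 J.
Q = 0 for an adiabatic process, so W = −ΔU = -15300 J.

-15300 J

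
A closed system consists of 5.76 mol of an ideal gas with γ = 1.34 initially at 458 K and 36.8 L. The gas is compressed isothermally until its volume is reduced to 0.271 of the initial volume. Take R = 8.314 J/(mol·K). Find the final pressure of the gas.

2200 kPa

P₁ = nRT₁/V₁ = 5.76×8.314×458/36.8 = 596 kPa.
Isothermal: T stays 458 K; PV = const ⇒ V₂ = 9.97 L, P₂ = 2200 kPa.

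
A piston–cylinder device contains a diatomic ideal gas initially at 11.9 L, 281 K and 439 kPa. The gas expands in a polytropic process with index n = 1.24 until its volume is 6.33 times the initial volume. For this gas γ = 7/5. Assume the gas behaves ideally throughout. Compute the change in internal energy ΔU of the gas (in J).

-4670 J

n = P₁V₁/(RT₁) = 439×11.9/(8.314×281) = 2.24 mol.
Polytropic n=1.24: T₂ = T₁(V₁/V₂)^(n−1) = 281×(0.158)^0.24 = 180 K; P₂ = P₁(V₁/V₂)^n = 44.5 kPa.
For an ideal gas ΔU = nCvΔT with Cv = (5/2)R = 20.8 J/(mol·K).
ΔU = 2.24×20.8×(180−281) = -4670 J.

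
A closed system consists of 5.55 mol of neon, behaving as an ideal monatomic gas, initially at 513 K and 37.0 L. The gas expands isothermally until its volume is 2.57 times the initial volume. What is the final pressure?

P₁ = nRT₁/V₁ = 5.55×8.314×513/37.0 = 640 kPa.
Isothermal: T stays 513 K; PV = const ⇒ V₂ = 95.1 L, P₂ = 249 kPa.

249 kPa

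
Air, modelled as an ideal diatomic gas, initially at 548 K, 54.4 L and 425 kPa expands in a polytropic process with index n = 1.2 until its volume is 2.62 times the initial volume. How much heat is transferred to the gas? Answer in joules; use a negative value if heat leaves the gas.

10100 J

n = P₁V₁/(RT₁) = 425×54.4/(8.314×548) = 5.07 mol.
Polytropic n=1.2: T₂ = T₁(V₁/V₂)^(n−1) = 548×(0.382)^0.20 = 452 K; P₂ = P₁(V₁/V₂)^n = 134 kPa.
W = (P₁V₁−P₂V₂)/(n−1) = (425×54.4−134×143)/0.20 = 20300 J.
ΔU = nCvΔT = 5.07×20.8×(452−548) = -10100 J.
Q = ΔU + W = 10100 J.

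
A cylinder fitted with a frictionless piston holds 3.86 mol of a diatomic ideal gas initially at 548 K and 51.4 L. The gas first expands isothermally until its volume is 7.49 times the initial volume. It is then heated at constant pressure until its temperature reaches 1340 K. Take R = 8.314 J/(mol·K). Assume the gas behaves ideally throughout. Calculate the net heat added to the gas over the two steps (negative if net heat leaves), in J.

124000 J

P₁ = nRT₁/V₁ = 3.86×8.314×548/51.4 = 342 kPa.
Step 1 — Isothermal: T stays 548 K; PV = const ⇒ V₂ = 385 L, P₂ = 45.7 kPa.
ΔU = 0 (ideal gas, T constant).
W = nRT ln(V₂/V₁) = 3.86×8.314×548×ln(7.49) = 35400 J.
Q = ΔU + W = 35400 J.
State after step 1: P = 45.7 kPa, V = 385 L, T = 548 K.
Step 2 — Isobaric: P stays 45.7 kPa; V/T = const ⇒ T₂ = 1340 K, V₂ = 941 L.
W = PΔV = 45.7×(941−385) kPa·L = 25400 J.
ΔU = nCvΔT = 3.86×20.8×(1340−548) = 63500 J.
Q = ΔU + W = nCpΔT = 89000 J.
Net over both steps: W = 60800 J, Q = 124000 J, ΔU = 63500 J.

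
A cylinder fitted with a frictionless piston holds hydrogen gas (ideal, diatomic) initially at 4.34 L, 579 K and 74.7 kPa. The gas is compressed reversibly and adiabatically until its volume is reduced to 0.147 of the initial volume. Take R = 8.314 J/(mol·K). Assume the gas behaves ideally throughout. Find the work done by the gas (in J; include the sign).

n = P₁V₁/(RT₁) = 74.7×4.34/(8.314×579) = 0.0673 mol.
Adiabatic: TV^(γ−1) = const ⇒ T₂ = 579×(6.80)^0.400 = 1250 K; PV^γ = const ⇒ P₂ = 1090 kPa.
ΔU = nCvΔT = 0.0673×20.8×(1250−579) = 935 J.
Q = 0 for an adiabatic process, so W = −ΔU = -935 J.

-935 J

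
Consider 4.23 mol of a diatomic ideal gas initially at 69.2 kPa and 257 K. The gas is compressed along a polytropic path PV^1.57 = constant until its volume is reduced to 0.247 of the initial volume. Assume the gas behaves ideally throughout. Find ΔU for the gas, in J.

27500 J

V₁ = nRT₁/P₁ = 4.23×8.314×257/69.2 = 131 L.
Polytropic n=1.57: T₂ = T₁(V₁/V₂)^(n−1) = 257×(4.05)^0.57 = 570 K; P₂ = P₁(V₁/V₂)^n = 622 kPa.
For an ideal gas ΔU = nCvΔT with Cv = (5/2)R = 20.8 J/(mol·K).
ΔU = 4.23×20.8×(570−257) = 27500 J.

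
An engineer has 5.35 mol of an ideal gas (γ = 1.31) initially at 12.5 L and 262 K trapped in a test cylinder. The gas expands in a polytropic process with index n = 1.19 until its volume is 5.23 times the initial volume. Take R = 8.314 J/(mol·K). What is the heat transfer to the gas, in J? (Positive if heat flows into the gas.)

P₁ = nRT₁/V₁ = 5.35×8.314×262/12.5 = 932 kPa.
Polytropic n=1.19: T₂ = T₁(V₁/V₂)^(n−1) = 262×(0.191)^0.19 = 191 K; P₂ = P₁(V₁/V₂)^n = 130 kPa.
W = (P₁V₁−P₂V₂)/(n−1) = (932×12.5−130×65.4)/0.19 = 16500 J.
ΔU = nCvΔT = 5.35×26.8×(191−262) = -10100 J.
Q = ΔU + W = 6400 J.

6400 J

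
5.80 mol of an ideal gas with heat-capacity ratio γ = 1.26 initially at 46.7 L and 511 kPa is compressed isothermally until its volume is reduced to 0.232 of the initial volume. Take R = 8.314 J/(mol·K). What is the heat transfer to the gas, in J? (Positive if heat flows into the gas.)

-34900 J

T₁ = P₁V₁/(nR) = 511×46.7/(5.80×8.314) = 495 K.
Isothermal: T stays 495 K; PV = const ⇒ V₂ = 10.8 L, P₂ = 2200 kPa.
ΔU = 0 (ideal gas, T constant).
W = nRT ln(V₂/V₁) = 5.80×8.314×495×ln(0.232) = -34900 J.
Q = ΔU + W = -34900 J.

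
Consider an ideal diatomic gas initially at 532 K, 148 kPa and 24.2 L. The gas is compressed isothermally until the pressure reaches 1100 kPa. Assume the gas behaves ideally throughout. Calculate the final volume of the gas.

Isothermal: T stays 532 K; PV = const ⇒ V₂ = 3.26 L, P₂ = 1100 kPa.

3.26 L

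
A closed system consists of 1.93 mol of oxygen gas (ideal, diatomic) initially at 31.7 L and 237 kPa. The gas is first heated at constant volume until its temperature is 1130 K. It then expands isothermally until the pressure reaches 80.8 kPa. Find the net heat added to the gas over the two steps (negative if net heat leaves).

T₁ = P₁V₁/(nR) = 237×31.7/(1.93×8.314) = 468 K.
Step 1 — Isochoric: V stays 31.7 L; P/T = const ⇒ T₂ = 1130 K, P₂ = 572 kPa.
W = 0 (no volume change).
ΔU = nCvΔT = 1.93×20.8×(1130−468) = 26500 J.
Q = ΔU = 26500 J.
State after step 1: P = 572 kPa, V = 31.7 L, T = 1130 K.
Step 2 — Isothermal: T stays 1130 K; PV = const ⇒ V₂ = 224 L, P₂ = 80.8 kPa.
ΔU = 0 (ideal gas, T constant).
W = nRT ln(V₂/V₁) = 1.93×8.314×1130×ln(7.08) = 35500 J.
Q = ΔU + W = 35500 J.
Net over both steps: W = 35500 J, Q = 62000 J, ΔU = 26500 J.

62000 J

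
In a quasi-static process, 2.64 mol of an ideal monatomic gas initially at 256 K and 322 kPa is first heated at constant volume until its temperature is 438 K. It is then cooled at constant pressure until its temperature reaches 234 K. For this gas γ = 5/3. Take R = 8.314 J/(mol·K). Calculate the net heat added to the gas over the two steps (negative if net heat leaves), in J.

V₁ = nRT₁/P₁ = 2.64×8.314×256/322 = 17.5 L.
Step 1 — Isochoric: V stays 17.5 L; P/T = const ⇒ T₂ = 438 K, P₂ = 551 kPa.
W = 0 (no volume change).
ΔU = nCvΔT = 2.64×12.5×(438−256) = 5990 J.
Q = ΔU = 5990 J.
State after step 1: P = 551 kPa, V = 17.5 L, T = 438 K.
Step 2 — Isobaric: P stays 551 kPa; V/T = const ⇒ T₂ = 234 K, V₂ = 9.32 L.
W = PΔV = 551×(9.32−17.5) kPa·L = -4480 J.
ΔU = nCvΔT = 2.64×12.5×(234−438) = -6720 J.
Q = ΔU + W = nCpΔT = -11200 J.
Net over both steps: W = -4480 J, Q = -5200 J, ΔU = -724 J.

-5200 J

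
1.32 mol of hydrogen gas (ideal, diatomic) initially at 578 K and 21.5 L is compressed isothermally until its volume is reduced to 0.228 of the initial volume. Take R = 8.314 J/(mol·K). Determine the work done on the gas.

P₁ = nRT₁/V₁ = 1.32×8.314×578/21.5 = 295 kPa.
Isothermal: T stays 578 K; PV = const ⇒ V₂ = 4.90 L, P₂ = 1290 kPa.
W = nRT ln(V₂/V₁) = 1.32×8.314×578×ln(0.228) = -9380 J.
Work done on the gas = −W_by = 9380 J.

9380 J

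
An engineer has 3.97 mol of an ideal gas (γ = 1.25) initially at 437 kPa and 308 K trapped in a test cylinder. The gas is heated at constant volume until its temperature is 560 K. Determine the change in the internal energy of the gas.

V₁ = nRT₁/P₁ = 3.97×8.314×308/437 = 23.3 L.
Isochoric: V stays 23.3 L; P/T = const ⇒ T₂ = 560 K, P₂ = 795 kPa.
For an ideal gas ΔU = nCvΔT with Cv = R/(γ−1) = 33.3 J/(mol·K).
ΔU = 3.97×33.3×(560−308) = 33300 J.

33300 J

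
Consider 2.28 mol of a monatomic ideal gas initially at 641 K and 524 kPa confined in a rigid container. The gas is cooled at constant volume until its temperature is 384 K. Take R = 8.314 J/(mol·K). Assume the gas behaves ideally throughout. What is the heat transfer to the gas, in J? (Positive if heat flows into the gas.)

-7310 J

V₁ = nRT₁/P₁ = 2.28×8.314×641/524 = 23.2 L.
Isochoric: V stays 23.2 L; P/T = const ⇒ T₂ = 384 K, P₂ = 314 kPa.
W = 0 (no volume change).
ΔU = nCvΔT = 2.28×12.5×(384−641) = -7310 J.
Q = ΔU = -7310 J.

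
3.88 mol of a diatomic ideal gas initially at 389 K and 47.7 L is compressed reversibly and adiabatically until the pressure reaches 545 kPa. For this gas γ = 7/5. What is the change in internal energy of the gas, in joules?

P₁ = nRT₁/V₁ = 3.88×8.314×389/47.7 = 263 kPa.
Adiabatic: T₂/T₁ = (P₂/P₁)^((γ−1)/γ) ⇒ T₂ = 389×(2.07)^0.286 = 479 K; V₂ = 28.4 L.
For an ideal gas ΔU = nCvΔT with Cv = (5/2)R = 20.8 J/(mol·K).
ΔU = 3.88×20.8×(479−389) = 7260 J.

7260 J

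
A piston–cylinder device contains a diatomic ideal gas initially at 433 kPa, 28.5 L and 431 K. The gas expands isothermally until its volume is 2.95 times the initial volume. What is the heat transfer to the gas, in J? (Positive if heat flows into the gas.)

n = P₁V₁/(RT₁) = 433×28.5/(8.314×431) = 3.44 mol.
Isothermal: T stays 431 K; PV = const ⇒ V₂ = 84.1 L, P₂ = 147 kPa.
ΔU = 0 (ideal gas, T constant).
W = nRT ln(V₂/V₁) = 3.44×8.314×431×ln(2.95) = 13400 J.
Q = ΔU + W = 13400 J.

13400 J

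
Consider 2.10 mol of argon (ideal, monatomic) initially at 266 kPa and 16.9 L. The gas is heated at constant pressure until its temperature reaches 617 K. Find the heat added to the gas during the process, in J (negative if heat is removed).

T₁ = P₁V₁/(nR) = 266×16.9/(2.10×8.314) = 257 K.
Isobaric: P stays 266 kPa; V/T = const ⇒ T₂ = 617 K, V₂ = 40.5 L.
W = PΔV = 266×(40.5−16.9) kPa·L = 6280 J.
ΔU = nCvΔT = 2.10×12.5×(617−257) = 9420 J.
Q = ΔU + W = nCpΔT = 15700 J.

15700 J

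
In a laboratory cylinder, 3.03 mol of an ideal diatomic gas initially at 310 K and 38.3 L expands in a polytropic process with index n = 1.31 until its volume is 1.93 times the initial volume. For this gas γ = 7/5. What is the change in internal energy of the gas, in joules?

P₁ = nRT₁/V₁ = 3.03×8.314×310/38.3 = 204 kPa.
Polytropic n=1.31: T₂ = T₁(V₁/V₂)^(n−1) = 310×(0.518)^0.31 = 253 K; P₂ = P₁(V₁/V₂)^n = 86.2 kPa.
For an ideal gas ΔU = nCvΔT with Cv = (5/2)R = 20.8 J/(mol·K).
ΔU = 3.03×20.8×(253−310) = -3600 J.

-3600 J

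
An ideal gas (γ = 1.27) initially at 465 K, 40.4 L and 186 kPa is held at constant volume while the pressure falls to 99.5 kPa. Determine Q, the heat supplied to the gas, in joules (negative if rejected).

n = P₁V₁/(RT₁) = 186×40.4/(8.314×465) = 1.94 mol.
Isochoric: V stays 40.4 L; P/T = const ⇒ T₂ = 249 K, P₂ = 99.5 kPa.
W = 0 (no volume change).
ΔU = nCvΔT = 1.94×30.8×(249−465) = -12900 J.
Q = ΔU = -12900 J.

-12900 J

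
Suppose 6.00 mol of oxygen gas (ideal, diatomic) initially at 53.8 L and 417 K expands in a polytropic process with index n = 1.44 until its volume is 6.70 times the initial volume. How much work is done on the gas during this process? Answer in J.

-26800 J

P₁ = nRT₁/V₁ = 6.00×8.314×417/53.8 = 387 kPa.
Polytropic n=1.44: T₂ = T₁(V₁/V₂)^(n−1) = 417×(0.149)^0.44 = 181 K; P₂ = P₁(V₁/V₂)^n = 25.0 kPa.
W = (P₁V₁−P₂V₂)/(n−1) = (387×53.8−25.0×360)/0.44 = 26800 J.
Work done on the gas = −W_by = -26800 J.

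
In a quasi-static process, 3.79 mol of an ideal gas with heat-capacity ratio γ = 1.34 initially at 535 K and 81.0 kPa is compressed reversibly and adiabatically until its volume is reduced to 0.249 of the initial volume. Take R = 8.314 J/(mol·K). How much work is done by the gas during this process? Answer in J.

V₁ = nRT₁/P₁ = 3.79×8.314×535/81.0 = 208 L.
Adiabatic: TV^(γ−1) = const ⇒ T₂ = 535×(4.02)^0.340 = 858 K; PV^γ = const ⇒ P₂ = 522 kPa.
ΔU = nCvΔT = 3.79×24.5×(858−535) = 30000 J.
Q = 0 for an adiabatic process, so W = −ΔU = -30000 J.

-30000 J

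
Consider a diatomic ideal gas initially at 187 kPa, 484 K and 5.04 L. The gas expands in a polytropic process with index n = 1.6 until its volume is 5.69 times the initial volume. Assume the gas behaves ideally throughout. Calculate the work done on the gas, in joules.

-1020 J

n = P₁V₁/(RT₁) = 187×5.04/(8.314×484) = 0.234 mol.
Polytropic n=1.6: T₂ = T₁(V₁/V₂)^(n−1) = 484×(0.176)^0.60 = 171 K; P₂ = P₁(V₁/V₂)^n = 11.6 kPa.
W = (P₁V₁−P₂V₂)/(n−1) = (187×5.04−11.6×28.7)/0.60 = 1020 J.
Work done on the gas = −W_by = -1020 J.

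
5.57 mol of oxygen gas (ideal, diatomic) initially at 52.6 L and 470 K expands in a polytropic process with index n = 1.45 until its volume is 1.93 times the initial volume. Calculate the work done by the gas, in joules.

P₁ = nRT₁/V₁ = 5.57×8.314×470/52.6 = 414 kPa.
Polytropic n=1.45: T₂ = T₁(V₁/V₂)^(n−1) = 470×(0.518)^0.45 = 350 K; P₂ = P₁(V₁/V₂)^n = 159 kPa.
W = (P₁V₁−P₂V₂)/(n−1) = (414×52.6−159×102)/0.45 = 12400 J.

12400 J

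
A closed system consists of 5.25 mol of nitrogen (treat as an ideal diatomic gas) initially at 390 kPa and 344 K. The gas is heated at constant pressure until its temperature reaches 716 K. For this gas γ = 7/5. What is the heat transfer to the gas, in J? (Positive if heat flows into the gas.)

V₁ = nRT₁/P₁ = 5.25×8.314×344/390 = 38.5 L.
Isobaric: P stays 390 kPa; V/T = const ⇒ T₂ = 716 K, V₂ = 80.1 L.
W = PΔV = 390×(80.1−38.5) kPa·L = 16200 J.
ΔU = nCvΔT = 5.25×20.8×(716−344) = 40600 J.
Q = ΔU + W = nCpΔT = 56800 J.

56800 J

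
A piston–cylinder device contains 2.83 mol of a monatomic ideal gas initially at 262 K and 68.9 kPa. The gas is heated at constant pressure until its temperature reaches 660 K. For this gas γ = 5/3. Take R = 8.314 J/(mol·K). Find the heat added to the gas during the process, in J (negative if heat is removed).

23400 J

V₁ = nRT₁/P₁ = 2.83×8.314×262/68.9 = 89.5 L.
Isobaric: P stays 68.9 kPa; V/T = const ⇒ T₂ = 660 K, V₂ = 225 L.
W = PΔV = 68.9×(225−89.5) kPa·L = 9360 J.
ΔU = nCvΔT = 2.83×12.5×(660−262) = 14000 J.
Q = ΔU + W = nCpΔT = 23400 J.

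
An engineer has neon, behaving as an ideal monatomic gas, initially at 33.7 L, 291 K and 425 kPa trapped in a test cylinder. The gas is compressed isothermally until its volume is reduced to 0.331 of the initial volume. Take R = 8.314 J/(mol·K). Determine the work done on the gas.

n = P₁V₁/(RT₁) = 425×33.7/(8.314×291) = 5.92 mol.
Isothermal: T stays 291 K; PV = const ⇒ V₂ = 11.2 L, P₂ = 1280 kPa.
W = nRT ln(V₂/V₁) = 5.92×8.314×291×ln(0.331) = -15800 J.
Work done on the gas = −W_by = 15800 J.

15800 J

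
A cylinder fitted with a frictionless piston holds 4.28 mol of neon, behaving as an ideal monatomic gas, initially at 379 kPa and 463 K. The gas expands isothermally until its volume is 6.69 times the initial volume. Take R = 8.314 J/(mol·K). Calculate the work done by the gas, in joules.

V₁ = nRT₁/P₁ = 4.28×8.314×463/379 = 43.5 L.
Isothermal: T stays 463 K; PV = const ⇒ V₂ = 291 L, P₂ = 56.7 kPa.
W = nRT ln(V₂/V₁) = 4.28×8.314×463×ln(6.69) = 31300 J.

31300 J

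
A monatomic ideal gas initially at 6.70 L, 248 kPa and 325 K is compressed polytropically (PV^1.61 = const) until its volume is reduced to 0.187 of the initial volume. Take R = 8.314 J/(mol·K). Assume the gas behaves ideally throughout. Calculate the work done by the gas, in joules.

-4850 J

n = P₁V₁/(RT₁) = 248×6.70/(8.314×325) = 0.615 mol.
Polytropic n=1.61: T₂ = T₁(V₁/V₂)^(n−1) = 325×(5.35)^0.61 = 904 K; P₂ = P₁(V₁/V₂)^n = 3690 kPa.
W = (P₁V₁−P₂V₂)/(n−1) = (248×6.70−3690×1.25)/0.61 = -4850 J.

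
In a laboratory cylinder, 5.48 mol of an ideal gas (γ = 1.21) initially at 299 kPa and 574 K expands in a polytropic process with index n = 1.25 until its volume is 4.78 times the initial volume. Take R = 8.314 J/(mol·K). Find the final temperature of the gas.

388 K

V₁ = nRT₁/P₁ = 5.48×8.314×574/299 = 87.5 L.
Polytropic n=1.25: T₂ = T₁(V₁/V₂)^(n−1) = 574×(0.209)^0.25 = 388 K; P₂ = P₁(V₁/V₂)^n = 42.3 kPa.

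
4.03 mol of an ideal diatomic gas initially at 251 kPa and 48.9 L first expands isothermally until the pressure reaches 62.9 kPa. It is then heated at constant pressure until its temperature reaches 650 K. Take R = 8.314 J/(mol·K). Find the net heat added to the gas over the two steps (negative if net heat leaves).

50300 J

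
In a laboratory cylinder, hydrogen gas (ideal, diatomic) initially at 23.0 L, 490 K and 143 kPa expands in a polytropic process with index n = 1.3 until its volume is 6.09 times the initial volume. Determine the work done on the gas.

-4590 J

n = P₁V₁/(RT₁) = 143×23.0/(8.314×490) = 0.807 mol.
Polytropic n=1.3: T₂ = T₁(V₁/V₂)^(n−1) = 490×(0.164)^0.30 = 285 K; P₂ = P₁(V₁/V₂)^n = 13.7 kPa.
W = (P₁V₁−P₂V₂)/(n−1) = (143×23.0−13.7×140)/0.30 = 4590 J.
Work done on the gas = −W_by = -4590 J.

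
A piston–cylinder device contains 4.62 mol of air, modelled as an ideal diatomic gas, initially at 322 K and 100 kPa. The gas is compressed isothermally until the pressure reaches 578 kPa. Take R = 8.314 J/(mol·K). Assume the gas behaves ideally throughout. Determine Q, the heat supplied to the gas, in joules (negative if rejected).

-21700 J

V₁ = nRT₁/P₁ = 4.62×8.314×322/100 = 124 L.
Isothermal: T stays 322 K; PV = const ⇒ V₂ = 21.4 L, P₂ = 578 kPa.
ΔU = 0 (ideal gas, T constant).
W = nRT ln(V₂/V₁) = 4.62×8.314×322×ln(0.173) = -21700 J.
Q = ΔU + W = -21700 J.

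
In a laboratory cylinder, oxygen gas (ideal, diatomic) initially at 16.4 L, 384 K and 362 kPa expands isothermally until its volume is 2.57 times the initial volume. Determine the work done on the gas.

-5600 J

n = P₁V₁/(RT₁) = 362×16.4/(8.314×384) = 1.86 mol.
Isothermal: T stays 384 K; PV = const ⇒ V₂ = 42.1 L, P₂ = 141 kPa.
W = nRT ln(V₂/V₁) = 1.86×8.314×384×ln(2.57) = 5600 J.
Work done on the gas = −W_by = -5600 J.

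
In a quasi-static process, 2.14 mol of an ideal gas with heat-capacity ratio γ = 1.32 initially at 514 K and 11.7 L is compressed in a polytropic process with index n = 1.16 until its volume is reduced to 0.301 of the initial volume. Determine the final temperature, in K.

623 K

P₁ = nRT₁/V₁ = 2.14×8.314×514/11.7 = 782 kPa.
Polytropic n=1.16: T₂ = T₁(V₁/V₂)^(n−1) = 514×(3.32)^0.16 = 623 K; P₂ = P₁(V₁/V₂)^n = 3150 kPa.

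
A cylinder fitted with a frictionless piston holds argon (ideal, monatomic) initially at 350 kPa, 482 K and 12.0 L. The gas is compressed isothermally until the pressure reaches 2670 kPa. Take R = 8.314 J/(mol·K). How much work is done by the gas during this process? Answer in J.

-8530 J

n = P₁V₁/(RT₁) = 350×12.0/(8.314×482) = 1.05 mol.
Isothermal: T stays 482 K; PV = const ⇒ V₂ = 1.57 L, P₂ = 2670 kPa.
W = nRT ln(V₂/V₁) = 1.05×8.314×482×ln(0.131) = -8530 J.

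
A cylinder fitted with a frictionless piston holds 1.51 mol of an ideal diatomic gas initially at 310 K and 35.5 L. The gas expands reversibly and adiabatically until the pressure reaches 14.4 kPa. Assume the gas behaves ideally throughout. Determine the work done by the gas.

4280 J

P₁ = nRT₁/V₁ = 1.51×8.314×310/35.5 = 110 kPa.
Adiabatic: T₂/T₁ = (P₂/P₁)^((γ−1)/γ) ⇒ T₂ = 310×(0.131)^0.286 = 174 K; V₂ = 151 L.
ΔU = nCvΔT = 1.51×20.8×(174−310) = -4280 J.
Q = 0 for an adiabatic process, so W = −ΔU = 4280 J.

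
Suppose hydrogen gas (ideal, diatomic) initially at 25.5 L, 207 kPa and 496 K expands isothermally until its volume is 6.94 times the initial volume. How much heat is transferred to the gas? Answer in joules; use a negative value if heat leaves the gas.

10200 J

n = P₁V₁/(RT₁) = 207×25.5/(8.314×496) = 1.28 mol.
Isothermal: T stays 496 K; PV = const ⇒ V₂ = 177 L, P₂ = 29.8 kPa.
ΔU = 0 (ideal gas, T constant).
W = nRT ln(V₂/V₁) = 1.28×8.314×496×ln(6.94) = 10200 J.
Q = ΔU + W = 10200 J.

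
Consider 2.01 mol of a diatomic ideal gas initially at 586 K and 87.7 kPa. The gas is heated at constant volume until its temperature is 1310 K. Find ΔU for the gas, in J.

30200 J

V₁ = nRT₁/P₁ = 2.01×8.314×586/87.7 = 112 L.
Isochoric: V stays 112 L; P/T = const ⇒ T₂ = 1310 K, P₂ = 196 kPa.
For an ideal gas ΔU = nCvΔT with Cv = (5/2)R = 20.8 J/(mol·K).
ΔU = 2.01×20.8×(1310−586) = 30200 J.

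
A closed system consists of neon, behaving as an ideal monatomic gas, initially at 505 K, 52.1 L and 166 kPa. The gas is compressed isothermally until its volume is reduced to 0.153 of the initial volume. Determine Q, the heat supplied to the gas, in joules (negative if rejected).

-16200 J

n = P₁V₁/(RT₁) = 166×52.1/(8.314×505) = 2.06 mol.
Isothermal: T stays 505 K; PV = const ⇒ V₂ = 7.97 L, P₂ = 1080 kPa.
ΔU = 0 (ideal gas, T constant).
W = nRT ln(V₂/V₁) = 2.06×8.314×505×ln(0.153) = -16200 J.
Q = ΔU + W = -16200 J.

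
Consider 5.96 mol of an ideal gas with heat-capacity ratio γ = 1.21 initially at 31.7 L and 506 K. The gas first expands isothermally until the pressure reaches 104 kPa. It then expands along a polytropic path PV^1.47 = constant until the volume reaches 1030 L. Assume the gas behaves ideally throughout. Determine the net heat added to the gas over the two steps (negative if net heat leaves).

18200 J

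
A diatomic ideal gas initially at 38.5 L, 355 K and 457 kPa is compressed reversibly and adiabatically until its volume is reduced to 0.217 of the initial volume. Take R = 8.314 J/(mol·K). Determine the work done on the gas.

37100 J

n = P₁V₁/(RT₁) = 457×38.5/(8.314×355) = 5.96 mol.
Adiabatic: TV^(γ−1) = const ⇒ T₂ = 355×(4.61)^0.400 = 654 K; PV^γ = const ⇒ P₂ = 3880 kPa.
ΔU = nCvΔT = 5.96×20.8×(654−355) = 37100 J.
Q = 0 for an adiabatic process, so W = −ΔU = -37100 J.
Work done on the gas = −W_by = 37100 J.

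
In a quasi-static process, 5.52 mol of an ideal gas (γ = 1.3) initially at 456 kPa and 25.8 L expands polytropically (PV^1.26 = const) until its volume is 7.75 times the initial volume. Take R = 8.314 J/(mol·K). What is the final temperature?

151 K

T₁ = P₁V₁/(nR) = 456×25.8/(5.52×8.314) = 256 K.
Polytropic n=1.26: T₂ = T₁(V₁/V₂)^(n−1) = 256×(0.129)^0.26 = 151 K; P₂ = P₁(V₁/V₂)^n = 34.5 kPa.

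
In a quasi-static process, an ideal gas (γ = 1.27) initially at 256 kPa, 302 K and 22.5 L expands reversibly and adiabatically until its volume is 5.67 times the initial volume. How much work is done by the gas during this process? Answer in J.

7980 J

n = P₁V₁/(RT₁) = 256×22.5/(8.314×302) = 2.29 mol.
Adiabatic: TV^(γ−1) = const ⇒ T₂ = 302×(0.176)^0.270 = 189 K; PV^γ = const ⇒ P₂ = 28.3 kPa.
ΔU = nCvΔT = 2.29×30.8×(189−302) = -7980 J.
Q = 0 for an adiabatic process, so W = −ΔU = 7980 J.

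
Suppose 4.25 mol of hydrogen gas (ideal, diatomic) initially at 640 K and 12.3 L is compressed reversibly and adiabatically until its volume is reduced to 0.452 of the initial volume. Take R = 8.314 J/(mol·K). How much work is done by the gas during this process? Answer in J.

P₁ = nRT₁/V₁ = 4.25×8.314×640/12.3 = 1840 kPa.
Adiabatic: TV^(γ−1) = const ⇒ T₂ = 640×(2.21)^0.400 = 879 K; PV^γ = const ⇒ P₂ = 5590 kPa.
ΔU = nCvΔT = 4.25×20.8×(879−640) = 21100 J.
Q = 0 for an adiabatic process, so W = −ΔU = -21100 J.

-21100 J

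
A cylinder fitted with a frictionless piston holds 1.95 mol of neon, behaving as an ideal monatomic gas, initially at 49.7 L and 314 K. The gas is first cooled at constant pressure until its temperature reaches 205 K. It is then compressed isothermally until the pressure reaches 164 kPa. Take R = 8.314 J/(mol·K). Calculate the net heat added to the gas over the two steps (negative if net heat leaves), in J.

P₁ = nRT₁/V₁ = 1.95×8.314×314/49.7 = 102 kPa.
Step 1 — Isobaric: P stays 102 kPa; V/T = const ⇒ T₂ = 205 K, V₂ = 32.4 L.
W = PΔV = 102×(32.4−49.7) kPa·L = -1770 J.
ΔU = nCvΔT = 1.95×12.5×(205−314) = -2650 J.
Q = ΔU + W = nCpΔT = -4420 J.
State after step 1: P = 102 kPa, V = 32.4 L, T = 205 K.
Step 2 — Isothermal: T stays 205 K; PV = const ⇒ V₂ = 20.3 L, P₂ = 164 kPa.
ΔU = 0 (ideal gas, T constant).
W = nRT ln(V₂/V₁) = 1.95×8.314×205×ln(0.625) = -1560 J.
Q = ΔU + W = -1560 J.
Net over both steps: W = -3330 J, Q = -5980 J, ΔU = -2650 J.

-5980 J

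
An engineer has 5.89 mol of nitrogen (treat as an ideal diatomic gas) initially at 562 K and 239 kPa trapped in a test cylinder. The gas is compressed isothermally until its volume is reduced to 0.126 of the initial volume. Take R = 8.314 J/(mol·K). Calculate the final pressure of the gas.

V₁ = nRT₁/P₁ = 5.89×8.314×562/239 = 115 L.
Isothermal: T stays 562 K; PV = const ⇒ V₂ = 14.5 L, P₂ = 1900 kPa.

1900 kPa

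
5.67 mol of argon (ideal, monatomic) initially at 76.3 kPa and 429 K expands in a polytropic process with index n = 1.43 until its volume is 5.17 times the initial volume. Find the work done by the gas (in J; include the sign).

V₁ = nRT₁/P₁ = 5.67×8.314×429/76.3 = 265 L.
Polytropic n=1.43: T₂ = T₁(V₁/V₂)^(n−1) = 429×(0.193)^0.43 = 212 K; P₂ = P₁(V₁/V₂)^n = 7.28 kPa.
W = (P₁V₁−P₂V₂)/(n−1) = (76.3×265−7.28×1370)/0.43 = 23800 J.

23800 J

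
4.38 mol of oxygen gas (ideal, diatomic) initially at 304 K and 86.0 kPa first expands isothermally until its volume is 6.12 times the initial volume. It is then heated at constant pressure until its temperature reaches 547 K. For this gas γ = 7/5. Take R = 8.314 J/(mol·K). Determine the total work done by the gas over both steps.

28900 J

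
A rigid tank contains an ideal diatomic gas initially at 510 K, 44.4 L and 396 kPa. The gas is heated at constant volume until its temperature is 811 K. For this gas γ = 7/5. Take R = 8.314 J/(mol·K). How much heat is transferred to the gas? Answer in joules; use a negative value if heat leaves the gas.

25900 J

n = P₁V₁/(RT₁) = 396×44.4/(8.314×510) = 4.15 mol.
Isochoric: V stays 44.4 L; P/T = const ⇒ T₂ = 811 K, P₂ = 630 kPa.
W = 0 (no volume change).
ΔU = nCvΔT = 4.15×20.8×(811−510) = 25900 J.
Q = ΔU = 25900 J.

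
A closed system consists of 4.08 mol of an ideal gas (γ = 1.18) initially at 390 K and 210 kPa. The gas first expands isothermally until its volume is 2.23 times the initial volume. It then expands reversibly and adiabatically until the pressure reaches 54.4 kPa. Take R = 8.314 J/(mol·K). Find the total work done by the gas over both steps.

V₁ = nRT₁/P₁ = 4.08×8.314×390/210 = 63.0 L.
Step 1 — Isothermal: T stays 390 K; PV = const ⇒ V₂ = 140 L, P₂ = 94.2 kPa.
ΔU = 0 (ideal gas, T constant).
W = nRT ln(V₂/V₁) = 4.08×8.314×390×ln(2.23) = 10600 J.
Q = ΔU + W = 10600 J.
State after step 1: P = 94.2 kPa, V = 140 L, T = 390 K.
Step 2 — Adiabatic: T₂/T₁ = (P₂/P₁)^((γ−1)/γ) ⇒ T₂ = 390×(0.578)^0.153 = 359 K; V₂ = 224 L.
ΔU = nCvΔT = 4.08×46.2×(359−390) = -5900 J.
Q = 0 for an adiabatic process, so W = −ΔU = 5900 J.
Net over both steps: W = 16500 J, Q = 10600 J, ΔU = -5900 J.

16500 J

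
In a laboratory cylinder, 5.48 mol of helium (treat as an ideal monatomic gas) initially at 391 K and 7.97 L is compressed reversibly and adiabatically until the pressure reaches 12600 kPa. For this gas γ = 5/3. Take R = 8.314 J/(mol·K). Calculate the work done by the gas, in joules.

P₁ = nRT₁/V₁ = 5.48×8.314×391/7.97 = 2240 kPa.
Adiabatic: T₂/T₁ = (P₂/P₁)^((γ−1)/γ) ⇒ T₂ = 391×(5.64)^0.400 = 781 K; V₂ = 2.82 L.
ΔU = nCvΔT = 5.48×12.5×(781−391) = 26600 J.
Q = 0 for an adiabatic process, so W = −ΔU = -26600 J.

-26600 J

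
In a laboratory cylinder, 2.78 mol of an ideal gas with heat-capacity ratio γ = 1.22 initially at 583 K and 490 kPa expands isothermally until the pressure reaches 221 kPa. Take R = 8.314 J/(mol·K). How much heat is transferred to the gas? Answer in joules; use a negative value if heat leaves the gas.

10700 J

V₁ = nRT₁/P₁ = 2.78×8.314×583/490 = 27.5 L.
Isothermal: T stays 583 K; PV = const ⇒ V₂ = 61.0 L, P₂ = 221 kPa.
ΔU = 0 (ideal gas, T constant).
W = nRT ln(V₂/V₁) = 2.78×8.314×583×ln(2.22) = 10700 J.
Q = ΔU + W = 10700 J.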